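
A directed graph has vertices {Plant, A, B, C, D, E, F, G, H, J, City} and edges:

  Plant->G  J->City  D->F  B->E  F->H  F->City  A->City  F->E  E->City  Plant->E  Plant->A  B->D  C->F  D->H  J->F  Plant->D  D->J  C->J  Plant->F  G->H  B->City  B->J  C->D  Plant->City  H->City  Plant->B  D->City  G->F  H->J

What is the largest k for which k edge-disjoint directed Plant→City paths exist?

Assign every edge capacity 1; by Menger, the answer equals the max flow.
Path Plant→City (+1); total 1.
Path Plant→A→City (+1); total 2.
Path Plant→B→City (+1); total 3.
Path Plant→D→City (+1); total 4.
Path Plant→E→City (+1); total 5.
Path Plant→F→City (+1); total 6.
Path Plant→G→H→City (+1); total 7.
No residual Plant→City path; max flow = 7.
Certifying cut of size 7: {Plant→A, Plant→B, Plant→City, Plant→D, Plant→E, Plant→F, Plant→G}.

7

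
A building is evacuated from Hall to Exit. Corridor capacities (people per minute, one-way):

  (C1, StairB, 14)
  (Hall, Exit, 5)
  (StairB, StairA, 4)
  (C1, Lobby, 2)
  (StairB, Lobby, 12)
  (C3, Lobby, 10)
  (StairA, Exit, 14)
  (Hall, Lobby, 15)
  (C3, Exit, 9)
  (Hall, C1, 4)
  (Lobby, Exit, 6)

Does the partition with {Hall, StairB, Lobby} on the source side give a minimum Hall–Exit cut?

Given cut capacity: 4 + 5 + 4 + 6 = 19.
Augment Hall→Exit: bottleneck 5, flow now 5.
Augment Hall→Lobby→Exit: bottleneck 6, flow now 11.
Augment Hall→C1→StairB→StairA→Exit: bottleneck 4, flow now 15.
No augmenting path remains; maximum flow = 15.
In the residual graph, reachable from Hall: {Hall, Lobby}.
Min-cut edges: Hall→C1 (4), Hall→Exit (5), Lobby→Exit (6); capacity 4 + 5 + 6 = 15.
Cut capacity 19 exceeds the max flow 15, so it is not minimum.

No — its capacity is 19, but the minimum cut has capacity 15.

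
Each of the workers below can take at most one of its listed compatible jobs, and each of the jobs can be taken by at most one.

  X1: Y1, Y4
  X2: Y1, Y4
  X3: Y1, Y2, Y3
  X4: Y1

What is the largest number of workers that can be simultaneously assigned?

Unit-capacity flow: source→left, listed edges, right→sink; max matching = max flow.
Augmenting path X1→Y1 (+1); matched 1.
Augmenting path X2→Y4 (+1); matched 2.
Augmenting path X3→Y2 (+1); matched 3.
No augmenting path remains; maximum matching = 3.
König certificate: {X3, Y1, Y4} is a vertex cover of size 3 (every listed pair touches it), so no matching can be larger.

3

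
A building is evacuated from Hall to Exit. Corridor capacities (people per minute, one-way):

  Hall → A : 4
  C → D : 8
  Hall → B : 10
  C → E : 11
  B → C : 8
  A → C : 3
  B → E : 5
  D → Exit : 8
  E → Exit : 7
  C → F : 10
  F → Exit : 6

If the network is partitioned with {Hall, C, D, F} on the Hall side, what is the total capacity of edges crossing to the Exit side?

39

Edges leaving {Hall, C, D, F}: Hall→A (4), Hall→B (10), C→E (11), D→Exit (8), F→Exit (6).
Cut capacity = 4 + 10 + 11 + 8 + 6 = 39.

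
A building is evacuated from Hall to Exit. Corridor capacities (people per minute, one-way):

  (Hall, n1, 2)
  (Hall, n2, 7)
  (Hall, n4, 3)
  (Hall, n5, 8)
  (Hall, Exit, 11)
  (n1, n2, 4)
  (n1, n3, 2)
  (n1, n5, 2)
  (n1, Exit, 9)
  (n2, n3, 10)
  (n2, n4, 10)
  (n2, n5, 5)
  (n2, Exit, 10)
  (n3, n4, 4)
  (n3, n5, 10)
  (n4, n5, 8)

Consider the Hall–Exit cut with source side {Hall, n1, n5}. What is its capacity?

36

Edges leaving {Hall, n1, n5}: Hall→n2 (7), Hall→n4 (3), Hall→Exit (11), n1→n2 (4), n1→n3 (2), n1→Exit (9).
Cut capacity = 7 + 3 + 11 + 4 + 2 + 9 = 36.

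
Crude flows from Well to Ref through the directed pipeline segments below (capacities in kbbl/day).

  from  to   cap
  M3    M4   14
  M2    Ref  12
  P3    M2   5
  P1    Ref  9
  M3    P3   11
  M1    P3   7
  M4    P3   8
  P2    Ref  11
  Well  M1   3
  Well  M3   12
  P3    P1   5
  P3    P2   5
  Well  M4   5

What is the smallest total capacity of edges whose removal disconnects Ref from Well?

Augment Well→M1→P3→P2→Ref: bottleneck 3, flow now 3.
Augment Well→M3→P3→P2→Ref: bottleneck 2, flow now 5.
Augment Well→M3→P3→P1→Ref: bottleneck 5, flow now 10.
Augment Well→M3→P3→M2→Ref: bottleneck 4, flow now 14.
Augment Well→M4→P3→M2→Ref: bottleneck 1, flow now 15.
No augmenting path remains; maximum flow = 15.
By max-flow min-cut, the minimum cut capacity equals the max flow.
In the residual graph, reachable from Well: {Well, M1, M3, M4, P3}.
Min-cut edges: P3→P2 (5), P3→P1 (5), P3→M2 (5); capacity 5 + 5 + 5 = 15.

15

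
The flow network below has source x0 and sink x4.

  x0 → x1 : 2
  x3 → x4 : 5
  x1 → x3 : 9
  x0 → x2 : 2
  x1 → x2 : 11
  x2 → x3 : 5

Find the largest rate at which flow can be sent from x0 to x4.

4

Augment x0→x1→x3→x4: bottleneck 2, flow now 2.
Augment x0→x2→x3→x4: bottleneck 2, flow now 4.
No augmenting path remains; maximum flow = 4.
In the residual graph, reachable from x0: {x0}.
Min-cut edges: x0→x1 (2), x0→x2 (2); capacity 2 + 2 = 4.
This cut is saturated, so no flow can exceed 4.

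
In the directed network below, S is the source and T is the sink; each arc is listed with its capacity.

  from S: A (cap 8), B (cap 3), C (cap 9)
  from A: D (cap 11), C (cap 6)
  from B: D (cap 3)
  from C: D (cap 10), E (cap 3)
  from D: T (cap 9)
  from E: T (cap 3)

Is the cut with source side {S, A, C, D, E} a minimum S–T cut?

No — its capacity is 15, but the minimum cut has capacity 12.

Given cut capacity: 3 + 9 + 3 = 15.
Augment S→A→D→T: bottleneck 8, flow now 8.
Augment S→B→D→T: bottleneck 1, flow now 9.
Augment S→C→E→T: bottleneck 3, flow now 12.
No augmenting path remains; maximum flow = 12.
In the residual graph, reachable from S: {S, A, B, C, D}.
Min-cut edges: C→E (3), D→T (9); capacity 3 + 9 = 12.
Cut capacity 15 exceeds the max flow 12, so it is not minimum.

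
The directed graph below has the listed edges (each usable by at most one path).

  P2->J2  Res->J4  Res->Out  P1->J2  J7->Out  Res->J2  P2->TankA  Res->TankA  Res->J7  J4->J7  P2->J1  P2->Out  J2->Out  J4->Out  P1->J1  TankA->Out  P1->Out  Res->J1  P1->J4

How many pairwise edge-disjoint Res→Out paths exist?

Assign every edge capacity 1; by Menger, the answer equals the max flow.
Path Res→Out (+1); total 1.
Path Res→J4→Out (+1); total 2.
Path Res→TankA→Out (+1); total 3.
Path Res→J7→Out (+1); total 4.
Path Res→J2→Out (+1); total 5.
No residual Res→Out path; max flow = 5.
Certifying cut of size 5: {Res→J2, Res→J4, Res→J7, Res→Out, Res→TankA}.

5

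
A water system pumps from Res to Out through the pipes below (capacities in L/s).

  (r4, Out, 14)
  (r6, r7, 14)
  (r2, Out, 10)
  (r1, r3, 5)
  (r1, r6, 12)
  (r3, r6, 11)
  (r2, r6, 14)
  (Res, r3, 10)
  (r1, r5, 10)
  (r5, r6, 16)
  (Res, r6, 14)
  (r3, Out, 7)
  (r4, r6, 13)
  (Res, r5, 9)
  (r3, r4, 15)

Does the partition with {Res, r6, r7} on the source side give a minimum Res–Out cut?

No — its capacity is 19, but the minimum cut has capacity 10.

Given cut capacity: 10 + 9 = 19.
Augment Res→r3→Out: bottleneck 7, flow now 7.
Augment Res→r3→r4→Out: bottleneck 3, flow now 10.
No augmenting path remains; maximum flow = 10.
In the residual graph, reachable from Res: {Res, r5, r6, r7}.
Min-cut edges: Res→r3 (10); capacity 10 = 10.
Cut capacity 19 exceeds the max flow 10, so it is not minimum.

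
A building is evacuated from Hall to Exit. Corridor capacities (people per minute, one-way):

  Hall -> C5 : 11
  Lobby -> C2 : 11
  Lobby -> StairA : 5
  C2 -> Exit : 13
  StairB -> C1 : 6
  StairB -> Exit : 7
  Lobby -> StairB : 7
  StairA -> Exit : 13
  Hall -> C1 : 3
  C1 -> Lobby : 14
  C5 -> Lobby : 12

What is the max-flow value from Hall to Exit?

14

Augment Hall→C1→Lobby→StairB→Exit: bottleneck 3, flow now 3.
Augment Hall→C5→Lobby→StairB→Exit: bottleneck 4, flow now 7.
Augment Hall→C5→Lobby→StairA→Exit: bottleneck 5, flow now 12.
Augment Hall→C5→Lobby→C2→Exit: bottleneck 2, flow now 14.
No augmenting path remains; maximum flow = 14.
In the residual graph, reachable from Hall: {Hall}.
Min-cut edges: Hall→C1 (3), Hall→C5 (11); capacity 3 + 11 = 14.
This cut is saturated, so no flow can exceed 14.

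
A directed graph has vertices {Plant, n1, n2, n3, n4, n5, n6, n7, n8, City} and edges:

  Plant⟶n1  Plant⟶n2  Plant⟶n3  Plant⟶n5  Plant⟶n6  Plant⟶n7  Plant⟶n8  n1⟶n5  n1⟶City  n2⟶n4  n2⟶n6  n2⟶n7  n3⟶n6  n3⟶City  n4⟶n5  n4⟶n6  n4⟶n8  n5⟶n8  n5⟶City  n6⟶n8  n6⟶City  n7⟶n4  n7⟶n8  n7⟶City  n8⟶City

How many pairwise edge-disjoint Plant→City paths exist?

6

Assign every edge capacity 1; by Menger, the answer equals the max flow.
Path Plant→n1→City (+1); total 1.
Path Plant→n3→City (+1); total 2.
Path Plant→n5→City (+1); total 3.
Path Plant→n6→City (+1); total 4.
Path Plant→n7→City (+1); total 5.
Path Plant→n8→City (+1); total 6.
No residual Plant→City path; max flow = 6.
Certifying cut of size 6: {Plant→n1, Plant→n3, n5→City, n6→City, n7→City, n8→City}.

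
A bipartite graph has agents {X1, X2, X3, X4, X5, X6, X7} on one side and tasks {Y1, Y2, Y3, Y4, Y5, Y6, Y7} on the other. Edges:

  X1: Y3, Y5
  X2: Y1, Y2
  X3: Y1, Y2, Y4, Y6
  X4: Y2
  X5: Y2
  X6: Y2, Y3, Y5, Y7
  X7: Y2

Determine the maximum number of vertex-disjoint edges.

5

Unit-capacity flow: source→left, listed edges, right→sink; max matching = max flow.
Augmenting path X1→Y3 (+1); matched 1.
Augmenting path X2→Y1 (+1); matched 2.
Augmenting path X3→Y2 (+1); matched 3.
Augmenting path X6→Y5 (+1); matched 4.
Augmenting path X4→Y2→X3→Y4 (+1); matched 5.
No augmenting path remains; maximum matching = 5.
König certificate: {X1, X2, X3, X6, Y2} is a vertex cover of size 5 (every listed pair touches it), so no matching can be larger.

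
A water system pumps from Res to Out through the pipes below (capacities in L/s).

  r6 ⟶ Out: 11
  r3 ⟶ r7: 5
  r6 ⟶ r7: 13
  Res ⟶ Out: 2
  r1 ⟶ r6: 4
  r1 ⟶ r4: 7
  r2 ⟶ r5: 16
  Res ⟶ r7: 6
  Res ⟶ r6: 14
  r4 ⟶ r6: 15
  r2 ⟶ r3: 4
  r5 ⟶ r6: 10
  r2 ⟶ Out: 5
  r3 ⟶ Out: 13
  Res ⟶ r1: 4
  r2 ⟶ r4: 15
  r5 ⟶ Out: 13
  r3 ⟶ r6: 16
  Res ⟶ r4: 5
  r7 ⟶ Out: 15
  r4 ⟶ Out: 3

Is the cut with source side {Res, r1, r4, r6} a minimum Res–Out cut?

Given cut capacity: 6 + 2 + 3 + 13 + 11 = 35.
Augment Res→Out: bottleneck 2, flow now 2.
Augment Res→r4→Out: bottleneck 3, flow now 5.
Augment Res→r6→Out: bottleneck 11, flow now 16.
Augment Res→r7→Out: bottleneck 6, flow now 22.
Augment Res→r6→r7→Out: bottleneck 3, flow now 25.
Augment Res→r1→r6→r7→Out: bottleneck 4, flow now 29.
Augment Res→r4→r6→r7→Out: bottleneck 2, flow now 31.
No augmenting path remains; maximum flow = 31.
In the residual graph, reachable from Res: {Res}.
Min-cut edges: Res→r1 (4), Res→r4 (5), Res→r6 (14), Res→r7 (6), Res→Out (2); capacity 4 + 5 + 14 + 6 + 2 = 31.
Cut capacity 35 exceeds the max flow 31, so it is not minimum.

No — its capacity is 35, but the minimum cut has capacity 31.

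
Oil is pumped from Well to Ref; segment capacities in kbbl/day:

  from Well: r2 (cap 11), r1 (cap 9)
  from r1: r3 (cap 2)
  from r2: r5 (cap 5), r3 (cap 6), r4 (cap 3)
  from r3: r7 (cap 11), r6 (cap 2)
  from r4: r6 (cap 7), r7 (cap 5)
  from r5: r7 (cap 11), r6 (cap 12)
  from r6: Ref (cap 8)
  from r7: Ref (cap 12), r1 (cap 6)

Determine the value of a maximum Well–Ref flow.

Augment Well→r1→r3→r6→Ref: bottleneck 2, flow now 2.
Augment Well→r2→r3→r7→Ref: bottleneck 6, flow now 8.
Augment Well→r2→r4→r6→Ref: bottleneck 3, flow now 11.
Augment Well→r2→r5→r6→Ref: bottleneck 2, flow now 13.
No augmenting path remains; maximum flow = 13.
In the residual graph, reachable from Well: {Well, r1}.
Min-cut edges: Well→r2 (11), r1→r3 (2); capacity 11 + 2 = 13.
This cut is saturated, so no flow can exceed 13.

13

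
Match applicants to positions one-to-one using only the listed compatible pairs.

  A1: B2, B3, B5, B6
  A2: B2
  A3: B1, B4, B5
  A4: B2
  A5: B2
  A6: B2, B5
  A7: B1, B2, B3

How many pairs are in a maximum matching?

Unit-capacity flow: source→left, listed edges, right→sink; max matching = max flow.
Augmenting path A1→B2 (+1); matched 1.
Augmenting path A3→B1 (+1); matched 2.
Augmenting path A6→B5 (+1); matched 3.
Augmenting path A7→B3 (+1); matched 4.
Augmenting path A2→B2→A1→B6 (+1); matched 5.
No augmenting path remains; maximum matching = 5.
König certificate: {A1, A3, A6, A7, B2} is a vertex cover of size 5 (every listed pair touches it), so no matching can be larger.

5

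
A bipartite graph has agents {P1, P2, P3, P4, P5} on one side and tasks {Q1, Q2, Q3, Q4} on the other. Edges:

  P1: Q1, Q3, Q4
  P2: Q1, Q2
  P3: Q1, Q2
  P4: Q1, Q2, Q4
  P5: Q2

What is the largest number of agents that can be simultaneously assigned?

Unit-capacity flow: source→left, listed edges, right→sink; max matching = max flow.
Augmenting path P1→Q1 (+1); matched 1.
Augmenting path P2→Q2 (+1); matched 2.
Augmenting path P4→Q4 (+1); matched 3.
Augmenting path P3→Q1→P1→Q3 (+1); matched 4.
No augmenting path remains; maximum matching = 4.
König certificate: {P1, P4, Q1, Q2} is a vertex cover of size 4 (every listed pair touches it), so no matching can be larger.

4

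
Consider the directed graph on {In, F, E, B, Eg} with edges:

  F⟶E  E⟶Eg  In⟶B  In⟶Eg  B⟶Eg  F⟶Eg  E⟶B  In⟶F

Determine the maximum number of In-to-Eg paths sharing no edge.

3

Assign every edge capacity 1; by Menger, the answer equals the max flow.
Path In→Eg (+1); total 1.
Path In→F→Eg (+1); total 2.
Path In→B→Eg (+1); total 3.
No residual In→Eg path; max flow = 3.
Certifying cut of size 3: {In→B, In→Eg, In→F}.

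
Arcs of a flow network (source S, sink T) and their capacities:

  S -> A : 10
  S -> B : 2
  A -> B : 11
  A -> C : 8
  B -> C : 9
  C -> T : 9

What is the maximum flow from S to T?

Augment S→A→C→T: bottleneck 8, flow now 8.
Augment S→B→C→T: bottleneck 1, flow now 9.
No augmenting path remains; maximum flow = 9.
In the residual graph, reachable from S: {S, A, B, C}.
Min-cut edges: C→T (9); capacity 9 = 9.
This cut is saturated, so no flow can exceed 9.

9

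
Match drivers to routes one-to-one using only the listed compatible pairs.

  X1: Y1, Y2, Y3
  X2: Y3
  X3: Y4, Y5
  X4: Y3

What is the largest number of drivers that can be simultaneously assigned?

Unit-capacity flow: source→left, listed edges, right→sink; max matching = max flow.
Augmenting path X1→Y1 (+1); matched 1.
Augmenting path X2→Y3 (+1); matched 2.
Augmenting path X3→Y4 (+1); matched 3.
No augmenting path remains; maximum matching = 3.
König certificate: {X1, X3, Y3} is a vertex cover of size 3 (every listed pair touches it), so no matching can be larger.

3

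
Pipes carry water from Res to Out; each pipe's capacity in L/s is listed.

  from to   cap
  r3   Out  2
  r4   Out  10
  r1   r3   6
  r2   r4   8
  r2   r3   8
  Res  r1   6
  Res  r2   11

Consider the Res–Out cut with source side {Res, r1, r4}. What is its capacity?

Edges leaving {Res, r1, r4}: Res→r2 (11), r1→r3 (6), r4→Out (10).
Cut capacity = 11 + 6 + 10 = 27.

27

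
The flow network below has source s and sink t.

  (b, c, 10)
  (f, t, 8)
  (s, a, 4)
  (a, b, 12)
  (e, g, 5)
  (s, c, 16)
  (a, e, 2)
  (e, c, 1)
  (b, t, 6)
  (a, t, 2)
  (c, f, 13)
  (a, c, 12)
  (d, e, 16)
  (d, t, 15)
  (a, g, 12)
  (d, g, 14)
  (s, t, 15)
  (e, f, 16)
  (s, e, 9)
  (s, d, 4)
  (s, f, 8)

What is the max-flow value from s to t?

Augment s→t: bottleneck 15, flow now 15.
Augment s→a→t: bottleneck 2, flow now 17.
Augment s→d→t: bottleneck 4, flow now 21.
Augment s→f→t: bottleneck 8, flow now 29.
Augment s→a→b→t: bottleneck 2, flow now 31.
No augmenting path remains; maximum flow = 31.
In the residual graph, reachable from s: {s, c, e, f, g}.
Min-cut edges: s→a (4), s→d (4), s→t (15), f→t (8); capacity 4 + 4 + 15 + 8 = 31.
This cut is saturated, so no flow can exceed 31.

31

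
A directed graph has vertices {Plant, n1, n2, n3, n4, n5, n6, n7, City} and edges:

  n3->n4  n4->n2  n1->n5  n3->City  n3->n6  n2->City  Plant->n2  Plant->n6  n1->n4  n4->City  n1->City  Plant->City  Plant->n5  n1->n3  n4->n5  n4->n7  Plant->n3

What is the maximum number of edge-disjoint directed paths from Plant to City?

3

Assign every edge capacity 1; by Menger, the answer equals the max flow.
Path Plant→City (+1); total 1.
Path Plant→n2→City (+1); total 2.
Path Plant→n3→City (+1); total 3.
No residual Plant→City path; max flow = 3.
Certifying cut of size 3: {Plant→City, Plant→n2, Plant→n3}.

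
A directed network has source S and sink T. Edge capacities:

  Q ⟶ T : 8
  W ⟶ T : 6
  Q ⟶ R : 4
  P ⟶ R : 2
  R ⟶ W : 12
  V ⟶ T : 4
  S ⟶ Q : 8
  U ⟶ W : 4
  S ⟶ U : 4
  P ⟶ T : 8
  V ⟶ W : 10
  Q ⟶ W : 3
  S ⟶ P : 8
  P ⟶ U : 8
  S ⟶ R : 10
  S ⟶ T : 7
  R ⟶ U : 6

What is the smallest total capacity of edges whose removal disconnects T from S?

29

Augment S→T: bottleneck 7, flow now 7.
Augment S→P→T: bottleneck 8, flow now 15.
Augment S→Q→T: bottleneck 8, flow now 23.
Augment S→R→W→T: bottleneck 6, flow now 29.
No augmenting path remains; maximum flow = 29.
By max-flow min-cut, the minimum cut capacity equals the max flow.
In the residual graph, reachable from S: {S, R, U, W}.
Min-cut edges: S→P (8), S→Q (8), S→T (7), W→T (6); capacity 8 + 8 + 7 + 6 = 29.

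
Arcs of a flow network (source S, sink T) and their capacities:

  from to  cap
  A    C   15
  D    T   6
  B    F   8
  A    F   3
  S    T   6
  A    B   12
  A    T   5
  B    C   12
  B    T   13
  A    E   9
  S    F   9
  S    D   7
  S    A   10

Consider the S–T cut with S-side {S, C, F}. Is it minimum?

No — its capacity is 23, but the minimum cut has capacity 22.

Given cut capacity: 10 + 7 + 6 = 23.
Augment S→T: bottleneck 6, flow now 6.
Augment S→A→T: bottleneck 5, flow now 11.
Augment S→D→T: bottleneck 6, flow now 17.
Augment S→A→B→T: bottleneck 5, flow now 22.
No augmenting path remains; maximum flow = 22.
In the residual graph, reachable from S: {S, D, F}.
Min-cut edges: S→A (10), S→T (6), D→T (6); capacity 10 + 6 + 6 = 22.
Cut capacity 23 exceeds the max flow 22, so it is not minimum.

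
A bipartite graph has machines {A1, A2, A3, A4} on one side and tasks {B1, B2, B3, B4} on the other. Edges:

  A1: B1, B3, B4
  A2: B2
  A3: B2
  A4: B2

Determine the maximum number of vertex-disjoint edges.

2

Unit-capacity flow: source→left, listed edges, right→sink; max matching = max flow.
Augmenting path A1→B1 (+1); matched 1.
Augmenting path A2→B2 (+1); matched 2.
No augmenting path remains; maximum matching = 2.
König certificate: {A1, B2} is a vertex cover of size 2 (every listed pair touches it), so no matching can be larger.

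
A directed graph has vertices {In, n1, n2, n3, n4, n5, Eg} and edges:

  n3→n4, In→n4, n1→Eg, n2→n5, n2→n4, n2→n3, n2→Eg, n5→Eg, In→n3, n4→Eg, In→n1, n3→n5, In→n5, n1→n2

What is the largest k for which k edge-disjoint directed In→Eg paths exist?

Assign every edge capacity 1; by Menger, the answer equals the max flow.
Path In→n1→Eg (+1); total 1.
Path In→n4→Eg (+1); total 2.
Path In→n5→Eg (+1); total 3.
No residual In→Eg path; max flow = 3.
Certifying cut of size 3: {In→n1, n4→Eg, n5→Eg}.

3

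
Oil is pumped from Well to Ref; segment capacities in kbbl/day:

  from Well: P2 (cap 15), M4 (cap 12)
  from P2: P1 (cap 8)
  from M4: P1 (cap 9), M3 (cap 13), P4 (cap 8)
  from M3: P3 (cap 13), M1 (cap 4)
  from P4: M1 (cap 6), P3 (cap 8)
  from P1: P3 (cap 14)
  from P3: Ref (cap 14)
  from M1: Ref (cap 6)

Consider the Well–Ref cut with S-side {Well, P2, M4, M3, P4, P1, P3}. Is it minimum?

No — its capacity is 24, but the minimum cut has capacity 20.

Given cut capacity: 4 + 6 + 14 = 24.
Augment Well→P2→P1→P3→Ref: bottleneck 8, flow now 8.
Augment Well→M4→M3→P3→Ref: bottleneck 6, flow now 14.
Augment Well→M4→M3→M1→Ref: bottleneck 4, flow now 18.
Augment Well→M4→P4→M1→Ref: bottleneck 2, flow now 20.
No augmenting path remains; maximum flow = 20.
In the residual graph, reachable from Well: {Well, P2}.
Min-cut edges: Well→M4 (12), P2→P1 (8); capacity 12 + 8 = 20.
Cut capacity 24 exceeds the max flow 20, so it is not minimum.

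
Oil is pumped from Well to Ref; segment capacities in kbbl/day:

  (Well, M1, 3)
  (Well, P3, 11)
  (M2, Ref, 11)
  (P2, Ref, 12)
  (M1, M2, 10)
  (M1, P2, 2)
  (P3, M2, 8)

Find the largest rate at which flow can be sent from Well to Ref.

11

Augment Well→M1→P2→Ref: bottleneck 2, flow now 2.
Augment Well→M1→M2→Ref: bottleneck 1, flow now 3.
Augment Well→P3→M2→Ref: bottleneck 8, flow now 11.
No augmenting path remains; maximum flow = 11.
In the residual graph, reachable from Well: {Well, P3}.
Min-cut edges: Well→M1 (3), P3→M2 (8); capacity 3 + 8 = 11.
This cut is saturated, so no flow can exceed 11.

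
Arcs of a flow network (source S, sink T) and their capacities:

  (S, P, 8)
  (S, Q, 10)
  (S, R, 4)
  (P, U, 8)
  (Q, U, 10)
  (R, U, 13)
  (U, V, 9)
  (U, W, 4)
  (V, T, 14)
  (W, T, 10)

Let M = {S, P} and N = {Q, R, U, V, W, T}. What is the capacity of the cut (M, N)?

Edges leaving {S, P}: S→Q (10), S→R (4), P→U (8).
Cut capacity = 10 + 4 + 8 = 22.

22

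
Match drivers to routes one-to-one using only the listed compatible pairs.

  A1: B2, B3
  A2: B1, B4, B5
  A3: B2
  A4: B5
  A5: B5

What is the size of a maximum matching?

4

Unit-capacity flow: source→left, listed edges, right→sink; max matching = max flow.
Augmenting path A1→B2 (+1); matched 1.
Augmenting path A2→B1 (+1); matched 2.
Augmenting path A4→B5 (+1); matched 3.
Augmenting path A3→B2→A1→B3 (+1); matched 4.
No augmenting path remains; maximum matching = 4.
König certificate: {A1, A2, A3, B5} is a vertex cover of size 4 (every listed pair touches it), so no matching can be larger.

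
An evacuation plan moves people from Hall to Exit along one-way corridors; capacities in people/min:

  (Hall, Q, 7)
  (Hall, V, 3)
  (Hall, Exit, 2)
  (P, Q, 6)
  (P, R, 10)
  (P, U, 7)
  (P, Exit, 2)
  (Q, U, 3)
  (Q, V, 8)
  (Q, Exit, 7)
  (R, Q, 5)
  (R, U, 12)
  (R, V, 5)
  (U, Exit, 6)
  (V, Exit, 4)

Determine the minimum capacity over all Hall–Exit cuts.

Augment Hall→Exit: bottleneck 2, flow now 2.
Augment Hall→Q→Exit: bottleneck 7, flow now 9.
Augment Hall→V→Exit: bottleneck 3, flow now 12.
No augmenting path remains; maximum flow = 12.
By max-flow min-cut, the minimum cut capacity equals the max flow.
In the residual graph, reachable from Hall: {Hall}.
Min-cut edges: Hall→Q (7), Hall→V (3), Hall→Exit (2); capacity 7 + 3 + 2 = 12.

12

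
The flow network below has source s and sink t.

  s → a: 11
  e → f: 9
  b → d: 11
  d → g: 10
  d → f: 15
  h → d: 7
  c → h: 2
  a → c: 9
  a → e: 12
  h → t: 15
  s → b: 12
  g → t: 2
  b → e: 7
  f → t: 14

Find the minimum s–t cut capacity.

18

Augment s→a→c→h→t: bottleneck 2, flow now 2.
Augment s→a→e→f→t: bottleneck 9, flow now 11.
Augment s→b→d→f→t: bottleneck 5, flow now 16.
Augment s→b→d→g→t: bottleneck 2, flow now 18.
No augmenting path remains; maximum flow = 18.
By max-flow min-cut, the minimum cut capacity equals the max flow.
In the residual graph, reachable from s: {s, a, b, c, d, e, f, g}.
Min-cut edges: c→h (2), f→t (14), g→t (2); capacity 2 + 14 + 2 = 18.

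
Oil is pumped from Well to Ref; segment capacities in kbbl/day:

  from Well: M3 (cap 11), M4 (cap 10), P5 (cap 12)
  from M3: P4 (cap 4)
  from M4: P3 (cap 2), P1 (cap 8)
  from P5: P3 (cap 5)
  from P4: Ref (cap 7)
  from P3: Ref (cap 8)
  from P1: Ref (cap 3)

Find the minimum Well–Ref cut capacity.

14

Augment Well→M3→P4→Ref: bottleneck 4, flow now 4.
Augment Well→M4→P3→Ref: bottleneck 2, flow now 6.
Augment Well→M4→P1→Ref: bottleneck 3, flow now 9.
Augment Well→P5→P3→Ref: bottleneck 5, flow now 14.
No augmenting path remains; maximum flow = 14.
By max-flow min-cut, the minimum cut capacity equals the max flow.
In the residual graph, reachable from Well: {Well, M3, M4, P5, P1}.
Min-cut edges: M3→P4 (4), M4→P3 (2), P5→P3 (5), P1→Ref (3); capacity 4 + 2 + 5 + 3 = 14.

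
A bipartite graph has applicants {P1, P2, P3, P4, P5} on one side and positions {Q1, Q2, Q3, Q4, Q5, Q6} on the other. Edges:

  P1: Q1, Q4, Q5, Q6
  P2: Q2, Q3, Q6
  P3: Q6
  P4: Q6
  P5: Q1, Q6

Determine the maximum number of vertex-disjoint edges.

Unit-capacity flow: source→left, listed edges, right→sink; max matching = max flow.
Augmenting path P1→Q1 (+1); matched 1.
Augmenting path P2→Q2 (+1); matched 2.
Augmenting path P3→Q6 (+1); matched 3.
Augmenting path P5→Q1→P1→Q4 (+1); matched 4.
No augmenting path remains; maximum matching = 4.
König certificate: {P1, P2, P5, Q6} is a vertex cover of size 4 (every listed pair touches it), so no matching can be larger.

4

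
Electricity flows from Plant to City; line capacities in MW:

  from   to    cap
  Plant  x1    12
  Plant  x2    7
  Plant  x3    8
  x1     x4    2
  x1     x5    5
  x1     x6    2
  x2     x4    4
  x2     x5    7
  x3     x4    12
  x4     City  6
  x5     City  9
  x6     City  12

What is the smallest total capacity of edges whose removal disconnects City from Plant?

Augment Plant→x1→x4→City: bottleneck 2, flow now 2.
Augment Plant→x1→x5→City: bottleneck 5, flow now 7.
Augment Plant→x1→x6→City: bottleneck 2, flow now 9.
Augment Plant→x2→x4→City: bottleneck 4, flow now 13.
Augment Plant→x2→x5→City: bottleneck 3, flow now 16.
Augment Plant→x3→x4→x2→x5→City: bottleneck 1, flow now 17. (uses reverse residual edge)
No augmenting path remains; maximum flow = 17.
By max-flow min-cut, the minimum cut capacity equals the max flow.
In the residual graph, reachable from Plant: {Plant, x1, x2, x3, x4, x5}.
Min-cut edges: x1→x6 (2), x4→City (6), x5→City (9); capacity 2 + 6 + 9 = 17.

17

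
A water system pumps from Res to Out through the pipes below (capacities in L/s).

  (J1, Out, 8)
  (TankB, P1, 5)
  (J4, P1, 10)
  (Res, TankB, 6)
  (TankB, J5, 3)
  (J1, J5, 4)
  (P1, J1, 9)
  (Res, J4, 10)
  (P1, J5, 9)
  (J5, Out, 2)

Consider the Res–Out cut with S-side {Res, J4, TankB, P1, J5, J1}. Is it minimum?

Yes — it is a minimum cut (capacity 10).

Given cut capacity: 2 + 8 = 10.
Augment Res→TankB→J5→Out: bottleneck 2, flow now 2.
Augment Res→J4→P1→J1→Out: bottleneck 8, flow now 10.
No augmenting path remains; maximum flow = 10.
Cut capacity 10 equals the max flow, so it is a minimum cut.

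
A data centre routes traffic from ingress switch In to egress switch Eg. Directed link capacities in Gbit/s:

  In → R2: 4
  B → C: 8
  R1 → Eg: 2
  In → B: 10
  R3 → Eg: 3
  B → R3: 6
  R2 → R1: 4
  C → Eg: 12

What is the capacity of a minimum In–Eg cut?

12

Augment In→B→R3→Eg: bottleneck 3, flow now 3.
Augment In→B→C→Eg: bottleneck 7, flow now 10.
Augment In→R2→R1→Eg: bottleneck 2, flow now 12.
No augmenting path remains; maximum flow = 12.
By max-flow min-cut, the minimum cut capacity equals the max flow.
In the residual graph, reachable from In: {In, R2, R1}.
Min-cut edges: In→B (10), R1→Eg (2); capacity 10 + 2 = 12.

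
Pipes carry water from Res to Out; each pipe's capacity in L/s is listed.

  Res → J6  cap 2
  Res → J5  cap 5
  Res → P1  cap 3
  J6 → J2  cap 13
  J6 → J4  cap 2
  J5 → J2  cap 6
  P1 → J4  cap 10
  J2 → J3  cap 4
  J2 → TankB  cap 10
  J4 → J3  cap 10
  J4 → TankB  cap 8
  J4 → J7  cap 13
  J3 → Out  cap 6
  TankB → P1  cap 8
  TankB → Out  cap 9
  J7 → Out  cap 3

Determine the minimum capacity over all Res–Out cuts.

Augment Res→J6→J2→J3→Out: bottleneck 2, flow now 2.
Augment Res→J5→J2→J3→Out: bottleneck 2, flow now 4.
Augment Res→J5→J2→TankB→Out: bottleneck 3, flow now 7.
Augment Res→P1→J4→J3→Out: bottleneck 2, flow now 9.
Augment Res→P1→J4→TankB→Out: bottleneck 1, flow now 10.
No augmenting path remains; maximum flow = 10.
By max-flow min-cut, the minimum cut capacity equals the max flow.
In the residual graph, reachable from Res: {Res}.
Min-cut edges: Res→J6 (2), Res→J5 (5), Res→P1 (3); capacity 2 + 5 + 3 = 10.

10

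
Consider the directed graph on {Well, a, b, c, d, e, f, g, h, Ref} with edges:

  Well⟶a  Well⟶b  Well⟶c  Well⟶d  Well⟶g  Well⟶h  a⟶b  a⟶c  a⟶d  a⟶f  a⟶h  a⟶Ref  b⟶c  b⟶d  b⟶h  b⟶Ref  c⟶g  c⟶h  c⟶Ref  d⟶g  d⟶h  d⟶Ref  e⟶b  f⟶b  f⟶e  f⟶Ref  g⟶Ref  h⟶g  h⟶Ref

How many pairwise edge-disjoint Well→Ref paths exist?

6

Assign every edge capacity 1; by Menger, the answer equals the max flow.
Path Well→a→Ref (+1); total 1.
Path Well→b→Ref (+1); total 2.
Path Well→c→Ref (+1); total 3.
Path Well→d→Ref (+1); total 4.
Path Well→g→Ref (+1); total 5.
Path Well→h→Ref (+1); total 6.
No residual Well→Ref path; max flow = 6.
Certifying cut of size 6: {Well→a, Well→b, Well→c, Well→d, Well→g, Well→h}.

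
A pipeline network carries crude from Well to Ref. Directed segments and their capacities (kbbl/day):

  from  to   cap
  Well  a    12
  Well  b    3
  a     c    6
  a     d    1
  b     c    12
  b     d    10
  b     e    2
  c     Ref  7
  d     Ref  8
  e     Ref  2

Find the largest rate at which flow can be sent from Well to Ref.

10

Augment Well→a→c→Ref: bottleneck 6, flow now 6.
Augment Well→a→d→Ref: bottleneck 1, flow now 7.
Augment Well→b→c→Ref: bottleneck 1, flow now 8.
Augment Well→b→d→Ref: bottleneck 2, flow now 10.
No augmenting path remains; maximum flow = 10.
In the residual graph, reachable from Well: {Well, a}.
Min-cut edges: Well→b (3), a→c (6), a→d (1); capacity 3 + 6 + 1 = 10.
This cut is saturated, so no flow can exceed 10.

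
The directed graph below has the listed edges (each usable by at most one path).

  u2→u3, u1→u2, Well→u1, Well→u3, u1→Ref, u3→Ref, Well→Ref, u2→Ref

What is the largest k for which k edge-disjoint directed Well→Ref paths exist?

Assign every edge capacity 1; by Menger, the answer equals the max flow.
Path Well→Ref (+1); total 1.
Path Well→u1→Ref (+1); total 2.
Path Well→u3→Ref (+1); total 3.
No residual Well→Ref path; max flow = 3.
Certifying cut of size 3: {Well→Ref, Well→u1, Well→u3}.

3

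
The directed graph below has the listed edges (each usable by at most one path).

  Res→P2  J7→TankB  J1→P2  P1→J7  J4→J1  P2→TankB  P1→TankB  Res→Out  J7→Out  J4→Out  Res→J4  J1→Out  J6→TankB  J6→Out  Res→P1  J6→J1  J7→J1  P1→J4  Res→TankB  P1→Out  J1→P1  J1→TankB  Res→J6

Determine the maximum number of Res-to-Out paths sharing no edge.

4

Assign every edge capacity 1; by Menger, the answer equals the max flow.
Path Res→Out (+1); total 1.
Path Res→P1→Out (+1); total 2.
Path Res→J4→Out (+1); total 3.
Path Res→J6→Out (+1); total 4.
No residual Res→Out path; max flow = 4.
Certifying cut of size 4: {Res→J4, Res→J6, Res→Out, Res→P1}.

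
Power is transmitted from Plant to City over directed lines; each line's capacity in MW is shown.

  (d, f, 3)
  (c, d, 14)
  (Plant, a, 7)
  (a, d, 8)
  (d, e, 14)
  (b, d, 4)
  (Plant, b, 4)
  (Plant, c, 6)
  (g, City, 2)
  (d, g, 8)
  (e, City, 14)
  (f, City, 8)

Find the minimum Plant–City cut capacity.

Augment Plant→a→d→e→City: bottleneck 7, flow now 7.
Augment Plant→b→d→e→City: bottleneck 4, flow now 11.
Augment Plant→c→d→e→City: bottleneck 3, flow now 14.
Augment Plant→c→d→f→City: bottleneck 3, flow now 17.
No augmenting path remains; maximum flow = 17.
By max-flow min-cut, the minimum cut capacity equals the max flow.
In the residual graph, reachable from Plant: {Plant}.
Min-cut edges: Plant→a (7), Plant→b (4), Plant→c (6); capacity 7 + 4 + 6 = 17.

17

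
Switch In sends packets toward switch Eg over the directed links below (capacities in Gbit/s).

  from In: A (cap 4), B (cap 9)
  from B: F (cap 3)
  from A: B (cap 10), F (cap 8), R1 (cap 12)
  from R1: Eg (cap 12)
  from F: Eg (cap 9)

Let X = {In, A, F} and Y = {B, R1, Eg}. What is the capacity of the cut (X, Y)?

Edges leaving {In, A, F}: In→B (9), A→B (10), A→R1 (12), F→Eg (9).
Cut capacity = 9 + 10 + 12 + 9 = 40.

40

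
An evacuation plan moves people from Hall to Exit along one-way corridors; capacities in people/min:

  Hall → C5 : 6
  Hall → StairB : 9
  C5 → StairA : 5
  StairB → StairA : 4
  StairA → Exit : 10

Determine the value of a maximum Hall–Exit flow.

Augment Hall→C5→StairA→Exit: bottleneck 5, flow now 5.
Augment Hall→StairB→StairA→Exit: bottleneck 4, flow now 9.
No augmenting path remains; maximum flow = 9.
In the residual graph, reachable from Hall: {Hall, C5, StairB}.
Min-cut edges: C5→StairA (5), StairB→StairA (4); capacity 5 + 4 = 9.
This cut is saturated, so no flow can exceed 9.

9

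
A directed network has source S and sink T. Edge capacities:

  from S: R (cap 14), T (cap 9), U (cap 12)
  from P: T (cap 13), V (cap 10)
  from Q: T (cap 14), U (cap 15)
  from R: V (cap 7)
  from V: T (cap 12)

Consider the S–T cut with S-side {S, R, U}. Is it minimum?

Given cut capacity: 9 + 7 = 16.
Augment S→T: bottleneck 9, flow now 9.
Augment S→R→V→T: bottleneck 7, flow now 16.
No augmenting path remains; maximum flow = 16.
Cut capacity 16 equals the max flow, so it is a minimum cut.

Yes — it is a minimum cut (capacity 16).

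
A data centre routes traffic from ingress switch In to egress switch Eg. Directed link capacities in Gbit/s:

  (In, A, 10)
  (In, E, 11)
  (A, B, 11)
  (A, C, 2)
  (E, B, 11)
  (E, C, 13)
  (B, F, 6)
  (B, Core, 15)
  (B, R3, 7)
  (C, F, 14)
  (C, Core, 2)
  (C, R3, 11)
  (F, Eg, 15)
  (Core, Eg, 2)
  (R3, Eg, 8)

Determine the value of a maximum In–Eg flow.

Augment In→A→B→F→Eg: bottleneck 6, flow now 6.
Augment In→A→B→Core→Eg: bottleneck 2, flow now 8.
Augment In→A→B→R3→Eg: bottleneck 2, flow now 10.
Augment In→E→B→R3→Eg: bottleneck 5, flow now 15.
Augment In→E→C→F→Eg: bottleneck 6, flow now 21.
No augmenting path remains; maximum flow = 21.
In the residual graph, reachable from In: {In}.
Min-cut edges: In→A (10), In→E (11); capacity 10 + 11 = 21.
This cut is saturated, so no flow can exceed 21.

21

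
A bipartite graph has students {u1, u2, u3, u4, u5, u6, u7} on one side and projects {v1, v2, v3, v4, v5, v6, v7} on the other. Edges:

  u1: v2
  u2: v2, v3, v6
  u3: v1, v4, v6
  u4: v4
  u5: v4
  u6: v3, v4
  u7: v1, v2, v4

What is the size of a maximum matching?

5

Unit-capacity flow: source→left, listed edges, right→sink; max matching = max flow.
Augmenting path u1→v2 (+1); matched 1.
Augmenting path u2→v3 (+1); matched 2.
Augmenting path u3→v1 (+1); matched 3.
Augmenting path u4→v4 (+1); matched 4.
Augmenting path u6→v3→u2→v6 (+1); matched 5.
No augmenting path remains; maximum matching = 5.
König certificate: {v1, v2, v3, v4, v6} is a vertex cover of size 5 (every listed pair touches it), so no matching can be larger.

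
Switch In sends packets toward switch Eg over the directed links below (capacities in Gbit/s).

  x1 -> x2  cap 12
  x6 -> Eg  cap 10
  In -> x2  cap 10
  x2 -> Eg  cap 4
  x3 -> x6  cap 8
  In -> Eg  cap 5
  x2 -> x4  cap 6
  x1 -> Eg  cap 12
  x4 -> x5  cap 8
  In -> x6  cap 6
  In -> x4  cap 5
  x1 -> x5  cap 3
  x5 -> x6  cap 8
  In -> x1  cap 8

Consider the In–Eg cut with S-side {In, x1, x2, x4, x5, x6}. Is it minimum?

Given cut capacity: 5 + 12 + 4 + 10 = 31.
Augment In→Eg: bottleneck 5, flow now 5.
Augment In→x1→Eg: bottleneck 8, flow now 13.
Augment In→x2→Eg: bottleneck 4, flow now 17.
Augment In→x6→Eg: bottleneck 6, flow now 23.
Augment In→x4→x5→x6→Eg: bottleneck 4, flow now 27.
No augmenting path remains; maximum flow = 27.
In the residual graph, reachable from In: {In, x2, x4, x5, x6}.
Min-cut edges: In→x1 (8), In→Eg (5), x2→Eg (4), x6→Eg (10); capacity 8 + 5 + 4 + 10 = 27.
Cut capacity 31 exceeds the max flow 27, so it is not minimum.

No — its capacity is 31, but the minimum cut has capacity 27.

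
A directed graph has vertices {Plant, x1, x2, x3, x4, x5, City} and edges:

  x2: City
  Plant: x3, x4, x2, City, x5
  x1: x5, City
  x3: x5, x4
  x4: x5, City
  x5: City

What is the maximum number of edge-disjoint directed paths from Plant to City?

Assign every edge capacity 1; by Menger, the answer equals the max flow.
Path Plant→City (+1); total 1.
Path Plant→x2→City (+1); total 2.
Path Plant→x4→City (+1); total 3.
Path Plant→x5→City (+1); total 4.
No residual Plant→City path; max flow = 4.
Certifying cut of size 4: {Plant→City, Plant→x2, x4→City, x5→City}.

4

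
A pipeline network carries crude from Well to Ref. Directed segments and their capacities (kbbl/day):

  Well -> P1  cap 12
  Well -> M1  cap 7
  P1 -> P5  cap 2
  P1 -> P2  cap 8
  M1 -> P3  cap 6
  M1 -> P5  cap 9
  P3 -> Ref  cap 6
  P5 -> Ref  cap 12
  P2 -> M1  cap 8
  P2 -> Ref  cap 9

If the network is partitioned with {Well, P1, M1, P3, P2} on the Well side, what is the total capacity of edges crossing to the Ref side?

26

Edges leaving {Well, P1, M1, P3, P2}: P1→P5 (2), M1→P5 (9), P3→Ref (6), P2→Ref (9).
Cut capacity = 2 + 9 + 6 + 9 = 26.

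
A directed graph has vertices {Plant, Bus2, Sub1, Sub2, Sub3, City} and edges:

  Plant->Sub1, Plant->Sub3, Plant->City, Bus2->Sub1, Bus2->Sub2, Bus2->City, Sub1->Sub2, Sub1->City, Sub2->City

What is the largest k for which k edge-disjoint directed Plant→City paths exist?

2

Assign every edge capacity 1; by Menger, the answer equals the max flow.
Path Plant→City (+1); total 1.
Path Plant→Sub1→City (+1); total 2.
No residual Plant→City path; max flow = 2.
Certifying cut of size 2: {Plant→City, Plant→Sub1}.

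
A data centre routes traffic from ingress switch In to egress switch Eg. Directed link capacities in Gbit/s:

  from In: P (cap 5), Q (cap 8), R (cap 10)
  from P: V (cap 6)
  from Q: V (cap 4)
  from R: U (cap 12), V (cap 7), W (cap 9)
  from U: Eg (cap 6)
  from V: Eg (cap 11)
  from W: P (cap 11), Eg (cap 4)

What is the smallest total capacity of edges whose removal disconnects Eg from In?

19

Augment In→P→V→Eg: bottleneck 5, flow now 5.
Augment In→Q→V→Eg: bottleneck 4, flow now 9.
Augment In→R→U→Eg: bottleneck 6, flow now 15.
Augment In→R→V→Eg: bottleneck 2, flow now 17.
Augment In→R→W→Eg: bottleneck 2, flow now 19.
No augmenting path remains; maximum flow = 19.
By max-flow min-cut, the minimum cut capacity equals the max flow.
In the residual graph, reachable from In: {In, Q}.
Min-cut edges: In→P (5), In→R (10), Q→V (4); capacity 5 + 10 + 4 = 19.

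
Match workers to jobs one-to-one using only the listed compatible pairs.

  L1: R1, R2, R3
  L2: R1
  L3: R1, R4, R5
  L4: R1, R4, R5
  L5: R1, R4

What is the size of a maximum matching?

4

Unit-capacity flow: source→left, listed edges, right→sink; max matching = max flow.
Augmenting path L1→R1 (+1); matched 1.
Augmenting path L3→R4 (+1); matched 2.
Augmenting path L4→R5 (+1); matched 3.
Augmenting path L2→R1→L1→R2 (+1); matched 4.
No augmenting path remains; maximum matching = 4.
König certificate: {L1, R1, R4, R5} is a vertex cover of size 4 (every listed pair touches it), so no matching can be larger.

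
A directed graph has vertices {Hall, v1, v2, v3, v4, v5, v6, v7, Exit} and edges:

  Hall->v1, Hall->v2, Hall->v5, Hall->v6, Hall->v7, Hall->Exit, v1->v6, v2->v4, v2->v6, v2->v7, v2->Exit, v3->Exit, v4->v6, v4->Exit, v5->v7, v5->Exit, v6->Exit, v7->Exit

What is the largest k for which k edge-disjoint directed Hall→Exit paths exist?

Assign every edge capacity 1; by Menger, the answer equals the max flow.
Path Hall→Exit (+1); total 1.
Path Hall→v2→Exit (+1); total 2.
Path Hall→v5→Exit (+1); total 3.
Path Hall→v6→Exit (+1); total 4.
Path Hall→v7→Exit (+1); total 5.
No residual Hall→Exit path; max flow = 5.
Certifying cut of size 5: {Hall→Exit, Hall→v2, Hall→v5, Hall→v7, v6→Exit}.

5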